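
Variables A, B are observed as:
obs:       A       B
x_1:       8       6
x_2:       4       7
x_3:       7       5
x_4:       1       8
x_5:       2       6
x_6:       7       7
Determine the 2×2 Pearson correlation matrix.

Step 1 — column means:
  mean(A) = (8 + 4 + 7 + 1 + 2 + 7) / 6 = 29/6 = 4.8333
  mean(B) = (6 + 7 + 5 + 8 + 6 + 7) / 6 = 39/6 = 6.5

Step 2 — sample variances and covariances s[i,j] = (1/(n-1)) · Σ_k (x_{k,i} - mean_i) · (x_{k,j} - mean_j), with n-1 = 5:
  s[A,A] = ((3.1667)·(3.1667) + (-0.8333)·(-0.8333) + (2.1667)·(2.1667) + (-3.8333)·(-3.8333) + (-2.8333)·(-2.8333) + (2.1667)·(2.1667)) / 5 = 42.8333/5 = 8.5667
  s[A,B] = ((3.1667)·(-0.5) + (-0.8333)·(0.5) + (2.1667)·(-1.5) + (-3.8333)·(1.5) + (-2.8333)·(-0.5) + (2.1667)·(0.5)) / 5 = -8.5/5 = -1.7
  s[B,B] = ((-0.5)·(-0.5) + (0.5)·(0.5) + (-1.5)·(-1.5) + (1.5)·(1.5) + (-0.5)·(-0.5) + (0.5)·(0.5)) / 5 = 5.5/5 = 1.1
  Sample standard deviations s_i = √(s[i,i]):
  s(A) = √(8.5667) = 2.9269
  s(B) = √(1.1) = 1.0488

Step 3 — r_{ij} = s_{ij} / (s_i · s_j):
  r[A,A] = 1 (diagonal).
  r[A,B] = -1.7 / (2.9269 · 1.0488) = -1.7 / 3.0697 = -0.5538
  r[B,B] = 1 (diagonal).

R is symmetric with unit diagonal. Assembling:

R = [[1, -0.5538],
 [-0.5538, 1]]


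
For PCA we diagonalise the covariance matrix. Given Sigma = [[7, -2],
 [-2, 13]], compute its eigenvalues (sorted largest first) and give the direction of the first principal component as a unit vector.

Step 1 — characteristic polynomial of 2×2 Sigma:
  det(Sigma - λI) = λ² - trace · λ + det = 0.
  trace = 7 + 13 = 20, det = 7·13 - (-2)² = 87.
Step 2 — discriminant:
  Δ = trace² - 4·det = 400 - 348 = 52.
Step 3 — eigenvalues:
  λ = (trace ± √Δ)/2 = (20 ± 7.2111)/2,
  λ_1 = 13.6056,  λ_2 = 6.3944.

Step 4 — unit eigenvector for λ_1: solve (Sigma - λ_1 I)v = 0. First row:
  (7 - 13.6056)·v_x + (-2)·v_y = 0, i.e. (-6.6056)·v_x + (-2)·v_y = 0,
  so v ∝ (b, λ_1 - a) = (-2, 6.6056); multiply by -1 so the first entry is positive: u = (2, -6.6056).
  ||u|| = √((2)² + (-6.6056)²) = √(47.6333) ≈ 6.9017,
  v_1 = u/||u|| ≈ (0.2898, -0.9571) (||v_1|| = 1).

λ_1 = 13.6056,  λ_2 = 6.3944;  v_1 ≈ (0.2898, -0.9571)


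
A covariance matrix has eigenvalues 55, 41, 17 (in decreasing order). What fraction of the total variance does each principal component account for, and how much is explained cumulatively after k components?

Step 1 — total variance = trace(Sigma) = Σ λ_i = 55 + 41 + 17 = 113.

Step 2 — fraction explained by component i = λ_i / Σ λ:
  PC1: 55/113 = 0.4867
  PC2: 41/113 = 0.3628
  PC3: 17/113 = 0.1504

Step 3 — cumulative fraction after k components = (λ_1 + ... + λ_k) / Σ λ:
  k = 1: 55/113 = 0.4867
  k = 2: (55 + 41)/113 = 96/113 = 0.8496
  k = 3: (55 + 41 + 17)/113 = 113/113 = 1

Summary (fraction, with percent):

explained: PC1 0.4867 (48.67%), PC2 0.3628 (36.28%), PC3 0.1504 (15.04%);  cumulative: 0.4867, 0.8496, 1


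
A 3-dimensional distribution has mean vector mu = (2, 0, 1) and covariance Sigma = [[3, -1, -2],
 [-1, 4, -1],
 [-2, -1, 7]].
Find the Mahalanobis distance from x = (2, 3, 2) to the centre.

Step 1 — centre the observation: (x - mu) = (0, 3, 1).

Step 2 — invert Sigma (cofactor / det for 3×3, or solve directly):
  Sigma^{-1} = [[0.5, 0.1667, 0.1667],
 [0.1667, 0.3148, 0.0926],
 [0.1667, 0.0926, 0.2037]].

Step 3 — form the quadratic (x - mu)^T · Sigma^{-1} · (x - mu):
  Sigma^{-1} · (x - mu) = (0.6667, 1.037, 0.4815).
  (x - mu)^T · [Sigma^{-1} · (x - mu)] = (0)·(0.6667) + (3)·(1.037) + (1)·(0.4815) = 3.5926.

Step 4 — take square root: d = √(3.5926) ≈ 1.8954.

d(x, mu) = √(3.5926) ≈ 1.8954


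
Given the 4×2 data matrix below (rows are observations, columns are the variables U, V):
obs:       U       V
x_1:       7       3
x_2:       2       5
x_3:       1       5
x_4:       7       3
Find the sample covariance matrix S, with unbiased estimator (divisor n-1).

Step 1 — column means:
  mean(U) = (7 + 2 + 1 + 7) / 4 = 17/4 = 4.25
  mean(V) = (3 + 5 + 5 + 3) / 4 = 16/4 = 4

Step 2 — sample covariance S[i,j] = (1/(n-1)) · Σ_k (x_{k,i} - mean_i) · (x_{k,j} - mean_j), with n-1 = 3.
  S[U,U] = ((2.75)·(2.75) + (-2.25)·(-2.25) + (-3.25)·(-3.25) + (2.75)·(2.75)) / 3 = 30.75/3 = 10.25
  S[U,V] = ((2.75)·(-1) + (-2.25)·(1) + (-3.25)·(1) + (2.75)·(-1)) / 3 = -11/3 = -3.6667
  S[V,V] = ((-1)·(-1) + (1)·(1) + (1)·(1) + (-1)·(-1)) / 3 = 4/3 = 1.3333

S is symmetric (S[j,i] = S[i,j]). Assembling:

S = [[10.25, -3.6667],
 [-3.6667, 1.3333]]


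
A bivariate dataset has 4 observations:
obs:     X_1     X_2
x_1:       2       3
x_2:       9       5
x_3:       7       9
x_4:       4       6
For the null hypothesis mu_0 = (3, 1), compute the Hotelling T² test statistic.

Step 1 — sample mean vector:
  mean(X_1) = (2 + 9 + 7 + 4) / 4 = 22/4 = 5.5
  mean(X_2) = (3 + 5 + 9 + 6) / 4 = 23/4 = 5.75
  x̄ = (5.5, 5.75),  deviation x̄ - mu_0 = (5.5, 5.75) - (3, 1) = (2.5, 4.75).

Step 2 — sample covariance matrix, S[i,j] = (1/(n-1)) · Σ_k (x_{k,i} - mean_i) · (x_{k,j} - mean_j), divisor n-1 = 3:
  S[X_1,X_1] = ((-3.5)·(-3.5) + (3.5)·(3.5) + (1.5)·(1.5) + (-1.5)·(-1.5)) / 3 = 29/3 = 9.6667
  S[X_1,X_2] = ((-3.5)·(-2.75) + (3.5)·(-0.75) + (1.5)·(3.25) + (-1.5)·(0.25)) / 3 = 11.5/3 = 3.8333
  S[X_2,X_2] = ((-2.75)·(-2.75) + (-0.75)·(-0.75) + (3.25)·(3.25) + (0.25)·(0.25)) / 3 = 18.75/3 = 6.25
  S = [[9.6667, 3.8333],
 [3.8333, 6.25]].

Step 3 — invert S. det(S) = 9.6667·6.25 - (3.8333)² = 45.7222.
  S^{-1} = (1/det) · [[d, -b], [-b, a]] = [[0.1367, -0.0838],
 [-0.0838, 0.2114]].

Step 4 — quadratic form (x̄ - mu_0)^T · S^{-1} · (x̄ - mu_0):
  S^{-1} · (x̄ - mu_0) = (-0.0565, 0.7947),
  (x̄ - mu_0)^T · [...] = (2.5)·(-0.0565) + (4.75)·(0.7947) = 3.6334.

Step 5 — scale by n: T² = 4 · 3.6334 = 14.5334.

T² ≈ 14.5334


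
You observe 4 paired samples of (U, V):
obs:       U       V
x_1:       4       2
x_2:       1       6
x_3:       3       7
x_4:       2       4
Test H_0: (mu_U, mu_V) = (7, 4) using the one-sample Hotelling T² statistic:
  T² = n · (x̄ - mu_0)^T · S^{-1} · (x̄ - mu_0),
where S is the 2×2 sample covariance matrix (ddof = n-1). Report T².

Step 1 — sample mean vector:
  mean(U) = (4 + 1 + 3 + 2) / 4 = 10/4 = 2.5
  mean(V) = (2 + 6 + 7 + 4) / 4 = 19/4 = 4.75
  x̄ = (2.5, 4.75),  deviation x̄ - mu_0 = (2.5, 4.75) - (7, 4) = (-4.5, 0.75).

Step 2 — sample covariance matrix, S[i,j] = (1/(n-1)) · Σ_k (x_{k,i} - mean_i) · (x_{k,j} - mean_j), divisor n-1 = 3:
  S[U,U] = ((1.5)·(1.5) + (-1.5)·(-1.5) + (0.5)·(0.5) + (-0.5)·(-0.5)) / 3 = 5/3 = 1.6667
  S[U,V] = ((1.5)·(-2.75) + (-1.5)·(1.25) + (0.5)·(2.25) + (-0.5)·(-0.75)) / 3 = -4.5/3 = -1.5
  S[V,V] = ((-2.75)·(-2.75) + (1.25)·(1.25) + (2.25)·(2.25) + (-0.75)·(-0.75)) / 3 = 14.75/3 = 4.9167
  S = [[1.6667, -1.5],
 [-1.5, 4.9167]].

Step 3 — invert S. det(S) = 1.6667·4.9167 - (-1.5)² = 5.9444.
  S^{-1} = (1/det) · [[d, -b], [-b, a]] = [[0.8271, 0.2523],
 [0.2523, 0.2804]].

Step 4 — quadratic form (x̄ - mu_0)^T · S^{-1} · (x̄ - mu_0):
  S^{-1} · (x̄ - mu_0) = (-3.5327, -0.9252),
  (x̄ - mu_0)^T · [...] = (-4.5)·(-3.5327) + (0.75)·(-0.9252) = 15.2033.

Step 5 — scale by n: T² = 4 · 15.2033 = 60.8131.

T² ≈ 60.8131


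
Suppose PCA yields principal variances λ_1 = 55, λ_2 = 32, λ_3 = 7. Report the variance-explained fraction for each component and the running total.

Step 1 — total variance = trace(Sigma) = Σ λ_i = 55 + 32 + 7 = 94.

Step 2 — fraction explained by component i = λ_i / Σ λ:
  PC1: 55/94 = 0.5851
  PC2: 32/94 = 0.3404
  PC3: 7/94 = 0.0745

Step 3 — cumulative fraction after k components = (λ_1 + ... + λ_k) / Σ λ:
  k = 1: 55/94 = 0.5851
  k = 2: (55 + 32)/94 = 87/94 = 0.9255
  k = 3: (55 + 32 + 7)/94 = 94/94 = 1

Summary (fraction, with percent):

explained: PC1 0.5851 (58.51%), PC2 0.3404 (34.04%), PC3 0.0745 (7.45%);  cumulative: 0.5851, 0.9255, 1


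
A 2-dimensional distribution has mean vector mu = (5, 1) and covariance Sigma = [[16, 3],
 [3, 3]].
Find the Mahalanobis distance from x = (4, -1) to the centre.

Step 1 — centre the observation: (x - mu) = (-1, -2).

Step 2 — invert Sigma. det(Sigma) = 16·3 - (3)² = 39.
  Sigma^{-1} = (1/det) · [[d, -b], [-b, a]] = [[0.0769, -0.0769],
 [-0.0769, 0.4103]].

Step 3 — form the quadratic (x - mu)^T · Sigma^{-1} · (x - mu):
  Sigma^{-1} · (x - mu) = (0.0769, -0.7436).
  (x - mu)^T · [Sigma^{-1} · (x - mu)] = (-1)·(0.0769) + (-2)·(-0.7436) = 1.4103.

Step 4 — take square root: d = √(1.4103) ≈ 1.1875.

d(x, mu) = √(1.4103) ≈ 1.1875


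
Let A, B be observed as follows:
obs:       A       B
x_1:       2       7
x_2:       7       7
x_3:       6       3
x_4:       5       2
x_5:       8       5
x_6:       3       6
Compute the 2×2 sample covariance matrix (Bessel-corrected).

Step 1 — column means:
  mean(A) = (2 + 7 + 6 + 5 + 8 + 3) / 6 = 31/6 = 5.1667
  mean(B) = (7 + 7 + 3 + 2 + 5 + 6) / 6 = 30/6 = 5

Step 2 — sample covariance S[i,j] = (1/(n-1)) · Σ_k (x_{k,i} - mean_i) · (x_{k,j} - mean_j), with n-1 = 5.
  S[A,A] = ((-3.1667)·(-3.1667) + (1.8333)·(1.8333) + (0.8333)·(0.8333) + (-0.1667)·(-0.1667) + (2.8333)·(2.8333) + (-2.1667)·(-2.1667)) / 5 = 26.8333/5 = 5.3667
  S[A,B] = ((-3.1667)·(2) + (1.8333)·(2) + (0.8333)·(-2) + (-0.1667)·(-3) + (2.8333)·(0) + (-2.1667)·(1)) / 5 = -6/5 = -1.2
  S[B,B] = ((2)·(2) + (2)·(2) + (-2)·(-2) + (-3)·(-3) + (0)·(0) + (1)·(1)) / 5 = 22/5 = 4.4

S is symmetric (S[j,i] = S[i,j]). Assembling:

S = [[5.3667, -1.2],
 [-1.2, 4.4]]


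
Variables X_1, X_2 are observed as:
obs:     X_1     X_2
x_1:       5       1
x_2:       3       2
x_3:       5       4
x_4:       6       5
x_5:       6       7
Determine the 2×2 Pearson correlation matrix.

Step 1 — column means:
  mean(X_1) = (5 + 3 + 5 + 6 + 6) / 5 = 25/5 = 5
  mean(X_2) = (1 + 2 + 4 + 5 + 7) / 5 = 19/5 = 3.8

Step 2 — sample variances and covariances s[i,j] = (1/(n-1)) · Σ_k (x_{k,i} - mean_i) · (x_{k,j} - mean_j), with n-1 = 4:
  s[X_1,X_1] = ((0)·(0) + (-2)·(-2) + (0)·(0) + (1)·(1) + (1)·(1)) / 4 = 6/4 = 1.5
  s[X_1,X_2] = ((0)·(-2.8) + (-2)·(-1.8) + (0)·(0.2) + (1)·(1.2) + (1)·(3.2)) / 4 = 8/4 = 2
  s[X_2,X_2] = ((-2.8)·(-2.8) + (-1.8)·(-1.8) + (0.2)·(0.2) + (1.2)·(1.2) + (3.2)·(3.2)) / 4 = 22.8/4 = 5.7
  Sample standard deviations s_i = √(s[i,i]):
  s(X_1) = √(1.5) = 1.2247
  s(X_2) = √(5.7) = 2.3875

Step 3 — r_{ij} = s_{ij} / (s_i · s_j):
  r[X_1,X_1] = 1 (diagonal).
  r[X_1,X_2] = 2 / (1.2247 · 2.3875) = 2 / 2.924 = 0.684
  r[X_2,X_2] = 1 (diagonal).

R is symmetric with unit diagonal. Assembling:

R = [[1, 0.684],
 [0.684, 1]]


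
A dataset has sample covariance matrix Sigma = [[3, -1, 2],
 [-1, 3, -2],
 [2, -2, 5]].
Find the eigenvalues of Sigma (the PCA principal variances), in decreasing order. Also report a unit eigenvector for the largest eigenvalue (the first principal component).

Step 1 — characteristic polynomial p(λ) = det(λI - Sigma) = λ³ - tr·λ² + c_1·λ - det, where tr = trace, c_1 = sum of the principal 2×2 minors, det = det(Sigma):
  tr = 3 + 3 + 5 = 11,
  c_1 = (3·3 - (-1)²) + (3·5 - (2)²) + (3·5 - (-2)²) = 8 + 11 + 11 = 30,
  det = 3·(3·5 - (-2)²) - (-1)·((-1)·5 - (-2)·(2)) + (2)·((-1)·(-2) - 3·(2)) = 3·(11) - (-1)·(-1) + (2)·(-4) = 24.
  So p(λ) = λ³ - 11λ² + 30λ - 24.
Step 2 — look for an integer root (rational root theorem: any rational root is an integer divisor of 24). Testing λ = 2:
  p(2) = 8 - 44 + 60 - 24 = 0  ✓
  Dividing out (λ - 2): p(λ) = (λ - 2)(λ² - 9λ + 12).
Step 3 — remaining eigenvalues from the quadratic λ² - 9λ + 12 = 0:
  Δ = 9² - 4·12 = 81 - 48 = 33,  λ = (9 ± √33)/2 = (9 ± 5.7446)/2 ≈ 7.3723 or 1.6277.
  Sorted: λ_1 = 7.3723,  λ_2 = 2,  λ_3 = 1.6277  (check: sum = 11 = tr ✓).

Step 4 — unit eigenvector for λ_1 ≈ 7.3723: v spans the null space of (Sigma - λ_1 I), whose rows are
  r_1 = (-4.3723, -1, 2),  r_2 = (-1, -4.3723, -2),  r_3 = (2, -2, -2.3723).
  v is orthogonal to every row, so take v ∝ r_1 × r_2 = ((-1)·(-2) - (2)·(-4.3723), (2)·(-1) - (-4.3723)·(-2), (-4.3723)·(-4.3723) - (-1)·(-1)) ≈ (10.7446, -10.7446, 18.1168).
  Let u = (10.7446, -10.7446, 18.1168).
  ||u|| = √((10.7446)² + (-10.7446)² + (18.1168)²) = √(559.1113) ≈ 23.6455,  v_1 = u/||u|| ≈ (0.4544, -0.4544, 0.7662) (||v_1|| = 1).

λ_1 = 7.3723,  λ_2 = 2,  λ_3 = 1.6277;  v_1 ≈ (0.4544, -0.4544, 0.7662)


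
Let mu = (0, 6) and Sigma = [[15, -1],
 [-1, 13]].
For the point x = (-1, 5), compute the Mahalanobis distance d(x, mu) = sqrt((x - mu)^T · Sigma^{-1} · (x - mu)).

Step 1 — centre the observation: (x - mu) = (-1, -1).

Step 2 — invert Sigma. det(Sigma) = 15·13 - (-1)² = 194.
  Sigma^{-1} = (1/det) · [[d, -b], [-b, a]] = [[0.067, 0.0052],
 [0.0052, 0.0773]].

Step 3 — form the quadratic (x - mu)^T · Sigma^{-1} · (x - mu):
  Sigma^{-1} · (x - mu) = (-0.0722, -0.0825).
  (x - mu)^T · [Sigma^{-1} · (x - mu)] = (-1)·(-0.0722) + (-1)·(-0.0825) = 0.1546.

Step 4 — take square root: d = √(0.1546) ≈ 0.3932.

d(x, mu) = √(0.1546) ≈ 0.3932


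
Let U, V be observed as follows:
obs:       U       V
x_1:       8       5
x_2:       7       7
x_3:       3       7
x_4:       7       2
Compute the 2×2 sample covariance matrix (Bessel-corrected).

Step 1 — column means:
  mean(U) = (8 + 7 + 3 + 7) / 4 = 25/4 = 6.25
  mean(V) = (5 + 7 + 7 + 2) / 4 = 21/4 = 5.25

Step 2 — sample covariance S[i,j] = (1/(n-1)) · Σ_k (x_{k,i} - mean_i) · (x_{k,j} - mean_j), with n-1 = 3.
  S[U,U] = ((1.75)·(1.75) + (0.75)·(0.75) + (-3.25)·(-3.25) + (0.75)·(0.75)) / 3 = 14.75/3 = 4.9167
  S[U,V] = ((1.75)·(-0.25) + (0.75)·(1.75) + (-3.25)·(1.75) + (0.75)·(-3.25)) / 3 = -7.25/3 = -2.4167
  S[V,V] = ((-0.25)·(-0.25) + (1.75)·(1.75) + (1.75)·(1.75) + (-3.25)·(-3.25)) / 3 = 16.75/3 = 5.5833

S is symmetric (S[j,i] = S[i,j]). Assembling:

S = [[4.9167, -2.4167],
 [-2.4167, 5.5833]]


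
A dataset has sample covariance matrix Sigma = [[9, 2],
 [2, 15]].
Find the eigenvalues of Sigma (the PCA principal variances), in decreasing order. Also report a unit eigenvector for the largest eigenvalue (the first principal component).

Step 1 — characteristic polynomial of 2×2 Sigma:
  det(Sigma - λI) = λ² - trace · λ + det = 0.
  trace = 9 + 15 = 24, det = 9·15 - (2)² = 131.
Step 2 — discriminant:
  Δ = trace² - 4·det = 576 - 524 = 52.
Step 3 — eigenvalues:
  λ = (trace ± √Δ)/2 = (24 ± 7.2111)/2,
  λ_1 = 15.6056,  λ_2 = 8.3944.

Step 4 — unit eigenvector for λ_1: solve (Sigma - λ_1 I)v = 0. First row:
  (9 - 15.6056)·v_x + (2)·v_y = 0, i.e. (-6.6056)·v_x + (2)·v_y = 0,
  so v ∝ (b, λ_1 - a) = (2, 6.6056) = u.
  ||u|| = √((2)² + (6.6056)²) = √(47.6333) ≈ 6.9017,
  v_1 = u/||u|| ≈ (0.2898, 0.9571) (||v_1|| = 1).

λ_1 = 15.6056,  λ_2 = 8.3944;  v_1 ≈ (0.2898, 0.9571)


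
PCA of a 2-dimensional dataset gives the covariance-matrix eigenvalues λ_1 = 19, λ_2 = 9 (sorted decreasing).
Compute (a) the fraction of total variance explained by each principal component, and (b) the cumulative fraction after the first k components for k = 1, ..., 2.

Step 1 — total variance = trace(Sigma) = Σ λ_i = 19 + 9 = 28.

Step 2 — fraction explained by component i = λ_i / Σ λ:
  PC1: 19/28 = 0.6786
  PC2: 9/28 = 0.3214

Step 3 — cumulative fraction after k components = (λ_1 + ... + λ_k) / Σ λ:
  k = 1: 19/28 = 0.6786
  k = 2: (19 + 9)/28 = 28/28 = 1

Summary (fraction, with percent):

explained: PC1 0.6786 (67.86%), PC2 0.3214 (32.14%);  cumulative: 0.6786, 1


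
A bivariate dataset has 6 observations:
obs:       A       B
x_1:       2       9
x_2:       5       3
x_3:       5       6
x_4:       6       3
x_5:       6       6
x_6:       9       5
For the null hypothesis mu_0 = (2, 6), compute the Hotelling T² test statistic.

Step 1 — sample mean vector:
  mean(A) = (2 + 5 + 5 + 6 + 6 + 9) / 6 = 33/6 = 5.5
  mean(B) = (9 + 3 + 6 + 3 + 6 + 5) / 6 = 32/6 = 5.3333
  x̄ = (5.5, 5.3333),  deviation x̄ - mu_0 = (5.5, 5.3333) - (2, 6) = (3.5, -0.6667).

Step 2 — sample covariance matrix, S[i,j] = (1/(n-1)) · Σ_k (x_{k,i} - mean_i) · (x_{k,j} - mean_j), divisor n-1 = 5:
  S[A,A] = ((-3.5)·(-3.5) + (-0.5)·(-0.5) + (-0.5)·(-0.5) + (0.5)·(0.5) + (0.5)·(0.5) + (3.5)·(3.5)) / 5 = 25.5/5 = 5.1
  S[A,B] = ((-3.5)·(3.6667) + (-0.5)·(-2.3333) + (-0.5)·(0.6667) + (0.5)·(-2.3333) + (0.5)·(0.6667) + (3.5)·(-0.3333)) / 5 = -14/5 = -2.8
  S[B,B] = ((3.6667)·(3.6667) + (-2.3333)·(-2.3333) + (0.6667)·(0.6667) + (-2.3333)·(-2.3333) + (0.6667)·(0.6667) + (-0.3333)·(-0.3333)) / 5 = 25.3333/5 = 5.0667
  S = [[5.1, -2.8],
 [-2.8, 5.0667]].

Step 3 — invert S. det(S) = 5.1·5.0667 - (-2.8)² = 18.
  S^{-1} = (1/det) · [[d, -b], [-b, a]] = [[0.2815, 0.1556],
 [0.1556, 0.2833]].

Step 4 — quadratic form (x̄ - mu_0)^T · S^{-1} · (x̄ - mu_0):
  S^{-1} · (x̄ - mu_0) = (0.8815, 0.3556),
  (x̄ - mu_0)^T · [...] = (3.5)·(0.8815) + (-0.6667)·(0.3556) = 2.8481.

Step 5 — scale by n: T² = 6 · 2.8481 = 17.0889.

T² ≈ 17.0889


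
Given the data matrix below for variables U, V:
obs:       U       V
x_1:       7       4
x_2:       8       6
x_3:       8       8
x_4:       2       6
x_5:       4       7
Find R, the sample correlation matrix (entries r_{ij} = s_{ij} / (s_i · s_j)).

Step 1 — column means:
  mean(U) = (7 + 8 + 8 + 2 + 4) / 5 = 29/5 = 5.8
  mean(V) = (4 + 6 + 8 + 6 + 7) / 5 = 31/5 = 6.2

Step 2 — sample variances and covariances s[i,j] = (1/(n-1)) · Σ_k (x_{k,i} - mean_i) · (x_{k,j} - mean_j), with n-1 = 4:
  s[U,U] = ((1.2)·(1.2) + (2.2)·(2.2) + (2.2)·(2.2) + (-3.8)·(-3.8) + (-1.8)·(-1.8)) / 4 = 28.8/4 = 7.2
  s[U,V] = ((1.2)·(-2.2) + (2.2)·(-0.2) + (2.2)·(1.8) + (-3.8)·(-0.2) + (-1.8)·(0.8)) / 4 = 0.2/4 = 0.05
  s[V,V] = ((-2.2)·(-2.2) + (-0.2)·(-0.2) + (1.8)·(1.8) + (-0.2)·(-0.2) + (0.8)·(0.8)) / 4 = 8.8/4 = 2.2
  Sample standard deviations s_i = √(s[i,i]):
  s(U) = √(7.2) = 2.6833
  s(V) = √(2.2) = 1.4832

Step 3 — r_{ij} = s_{ij} / (s_i · s_j):
  r[U,U] = 1 (diagonal).
  r[U,V] = 0.05 / (2.6833 · 1.4832) = 0.05 / 3.9799 = 0.0126
  r[V,V] = 1 (diagonal).

R is symmetric with unit diagonal. Assembling:

R = [[1, 0.0126],
 [0.0126, 1]]


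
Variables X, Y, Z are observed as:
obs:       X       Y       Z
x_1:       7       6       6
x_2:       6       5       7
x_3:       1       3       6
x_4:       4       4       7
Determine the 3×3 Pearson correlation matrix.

Step 1 — column means:
  mean(X) = (7 + 6 + 1 + 4) / 4 = 18/4 = 4.5
  mean(Y) = (6 + 5 + 3 + 4) / 4 = 18/4 = 4.5
  mean(Z) = (6 + 7 + 6 + 7) / 4 = 26/4 = 6.5

Step 2 — sample variances and covariances s[i,j] = (1/(n-1)) · Σ_k (x_{k,i} - mean_i) · (x_{k,j} - mean_j), with n-1 = 3:
  s[X,X] = ((2.5)·(2.5) + (1.5)·(1.5) + (-3.5)·(-3.5) + (-0.5)·(-0.5)) / 3 = 21/3 = 7
  s[X,Y] = ((2.5)·(1.5) + (1.5)·(0.5) + (-3.5)·(-1.5) + (-0.5)·(-0.5)) / 3 = 10/3 = 3.3333
  s[X,Z] = ((2.5)·(-0.5) + (1.5)·(0.5) + (-3.5)·(-0.5) + (-0.5)·(0.5)) / 3 = 1/3 = 0.3333
  s[Y,Y] = ((1.5)·(1.5) + (0.5)·(0.5) + (-1.5)·(-1.5) + (-0.5)·(-0.5)) / 3 = 5/3 = 1.6667
  s[Y,Z] = ((1.5)·(-0.5) + (0.5)·(0.5) + (-1.5)·(-0.5) + (-0.5)·(0.5)) / 3 = 0/3 = 0
  s[Z,Z] = ((-0.5)·(-0.5) + (0.5)·(0.5) + (-0.5)·(-0.5) + (0.5)·(0.5)) / 3 = 1/3 = 0.3333
  Sample standard deviations s_i = √(s[i,i]):
  s(X) = √(7) = 2.6458
  s(Y) = √(1.6667) = 1.291
  s(Z) = √(0.3333) = 0.5774

Step 3 — r_{ij} = s_{ij} / (s_i · s_j):
  r[X,X] = 1 (diagonal).
  r[X,Y] = 3.3333 / (2.6458 · 1.291) = 3.3333 / 3.4157 = 0.9759
  r[X,Z] = 0.3333 / (2.6458 · 0.5774) = 0.3333 / 1.5275 = 0.2182
  r[Y,Y] = 1 (diagonal).
  r[Y,Z] = 0 / (1.291 · 0.5774) = 0 / 0.7454 = 0
  r[Z,Z] = 1 (diagonal).

R is symmetric with unit diagonal. Assembling:

R = [[1, 0.9759, 0.2182],
 [0.9759, 1, 0],
 [0.2182, 0, 1]]


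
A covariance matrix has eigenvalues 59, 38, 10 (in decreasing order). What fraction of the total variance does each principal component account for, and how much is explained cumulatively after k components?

Step 1 — total variance = trace(Sigma) = Σ λ_i = 59 + 38 + 10 = 107.

Step 2 — fraction explained by component i = λ_i / Σ λ:
  PC1: 59/107 = 0.5514
  PC2: 38/107 = 0.3551
  PC3: 10/107 = 0.0935

Step 3 — cumulative fraction after k components = (λ_1 + ... + λ_k) / Σ λ:
  k = 1: 59/107 = 0.5514
  k = 2: (59 + 38)/107 = 97/107 = 0.9065
  k = 3: (59 + 38 + 10)/107 = 107/107 = 1

Summary (fraction, with percent):

explained: PC1 0.5514 (55.14%), PC2 0.3551 (35.51%), PC3 0.0935 (9.35%);  cumulative: 0.5514, 0.9065, 1


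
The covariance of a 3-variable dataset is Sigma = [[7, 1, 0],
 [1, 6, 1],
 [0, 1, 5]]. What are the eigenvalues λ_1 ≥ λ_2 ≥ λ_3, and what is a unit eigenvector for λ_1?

Step 1 — characteristic polynomial p(λ) = det(λI - Sigma) = λ³ - tr·λ² + c_1·λ - det, where tr = trace, c_1 = sum of the principal 2×2 minors, det = det(Sigma):
  tr = 7 + 6 + 5 = 18,
  c_1 = (7·6 - (1)²) + (7·5 - (0)²) + (6·5 - (1)²) = 41 + 35 + 29 = 105,
  det = 7·(6·5 - (1)²) - (1)·((1)·5 - (1)·(0)) + (0)·((1)·(1) - 6·(0)) = 7·(29) - (1)·(5) + (0)·(1) = 198.
  So p(λ) = λ³ - 18λ² + 105λ - 198.
Step 2 — look for an integer root (rational root theorem: any rational root is an integer divisor of 198). Testing λ = 6:
  p(6) = 216 - 648 + 630 - 198 = 0  ✓
  Dividing out (λ - 6): p(λ) = (λ - 6)(λ² - 12λ + 33).
Step 3 — remaining eigenvalues from the quadratic λ² - 12λ + 33 = 0:
  Δ = 12² - 4·33 = 144 - 132 = 12,  λ = (12 ± √12)/2 = (12 ± 3.4641)/2 ≈ 7.7321 or 4.2679.
  Sorted: λ_1 = 7.7321,  λ_2 = 6,  λ_3 = 4.2679  (check: sum = 18 = tr ✓).

Step 4 — unit eigenvector for λ_1 ≈ 7.7321: v spans the null space of (Sigma - λ_1 I), whose rows are
  r_1 = (-0.7321, 1, 0),  r_2 = (1, -1.7321, 1),  r_3 = (0, 1, -2.7321).
  v is orthogonal to every row, so take v ∝ r_1 × r_2 = ((1)·(1) - (0)·(-1.7321), (0)·(1) - (-0.7321)·(1), (-0.7321)·(-1.7321) - (1)·(1)) ≈ (1, 0.7321, 0.2679).
  Let u = (1, 0.7321, 0.2679).
  ||u|| = √((1)² + (0.7321)² + (0.2679)²) = √(1.6077) ≈ 1.2679,  v_1 = u/||u|| ≈ (0.7887, 0.5774, 0.2113) (||v_1|| = 1).

λ_1 = 7.7321,  λ_2 = 6,  λ_3 = 4.2679;  v_1 ≈ (0.7887, 0.5774, 0.2113)


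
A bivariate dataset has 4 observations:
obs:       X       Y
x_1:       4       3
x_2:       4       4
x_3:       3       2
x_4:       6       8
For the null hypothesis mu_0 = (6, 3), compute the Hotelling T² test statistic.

Step 1 — sample mean vector:
  mean(X) = (4 + 4 + 3 + 6) / 4 = 17/4 = 4.25
  mean(Y) = (3 + 4 + 2 + 8) / 4 = 17/4 = 4.25
  x̄ = (4.25, 4.25),  deviation x̄ - mu_0 = (4.25, 4.25) - (6, 3) = (-1.75, 1.25).

Step 2 — sample covariance matrix, S[i,j] = (1/(n-1)) · Σ_k (x_{k,i} - mean_i) · (x_{k,j} - mean_j), divisor n-1 = 3:
  S[X,X] = ((-0.25)·(-0.25) + (-0.25)·(-0.25) + (-1.25)·(-1.25) + (1.75)·(1.75)) / 3 = 4.75/3 = 1.5833
  S[X,Y] = ((-0.25)·(-1.25) + (-0.25)·(-0.25) + (-1.25)·(-2.25) + (1.75)·(3.75)) / 3 = 9.75/3 = 3.25
  S[Y,Y] = ((-1.25)·(-1.25) + (-0.25)·(-0.25) + (-2.25)·(-2.25) + (3.75)·(3.75)) / 3 = 20.75/3 = 6.9167
  S = [[1.5833, 3.25],
 [3.25, 6.9167]].

Step 3 — invert S. det(S) = 1.5833·6.9167 - (3.25)² = 0.3889.
  S^{-1} = (1/det) · [[d, -b], [-b, a]] = [[17.7857, -8.3571],
 [-8.3571, 4.0714]].

Step 4 — quadratic form (x̄ - mu_0)^T · S^{-1} · (x̄ - mu_0):
  S^{-1} · (x̄ - mu_0) = (-41.5714, 19.7143),
  (x̄ - mu_0)^T · [...] = (-1.75)·(-41.5714) + (1.25)·(19.7143) = 97.3929.

Step 5 — scale by n: T² = 4 · 97.3929 = 389.5714.

T² ≈ 389.5714


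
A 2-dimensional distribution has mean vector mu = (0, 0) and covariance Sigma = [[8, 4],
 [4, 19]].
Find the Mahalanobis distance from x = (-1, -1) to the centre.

Step 1 — centre the observation: (x - mu) = (-1, -1).

Step 2 — invert Sigma. det(Sigma) = 8·19 - (4)² = 136.
  Sigma^{-1} = (1/det) · [[d, -b], [-b, a]] = [[0.1397, -0.0294],
 [-0.0294, 0.0588]].

Step 3 — form the quadratic (x - mu)^T · Sigma^{-1} · (x - mu):
  Sigma^{-1} · (x - mu) = (-0.1103, -0.0294).
  (x - mu)^T · [Sigma^{-1} · (x - mu)] = (-1)·(-0.1103) + (-1)·(-0.0294) = 0.1397.

Step 4 — take square root: d = √(0.1397) ≈ 0.3738.

d(x, mu) = √(0.1397) ≈ 0.3738


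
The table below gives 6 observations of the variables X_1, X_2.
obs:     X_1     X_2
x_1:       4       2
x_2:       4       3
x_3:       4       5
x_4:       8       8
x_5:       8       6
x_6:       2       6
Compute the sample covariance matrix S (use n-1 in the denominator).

Step 1 — column means:
  mean(X_1) = (4 + 4 + 4 + 8 + 8 + 2) / 6 = 30/6 = 5
  mean(X_2) = (2 + 3 + 5 + 8 + 6 + 6) / 6 = 30/6 = 5

Step 2 — sample covariance S[i,j] = (1/(n-1)) · Σ_k (x_{k,i} - mean_i) · (x_{k,j} - mean_j), with n-1 = 5.
  S[X_1,X_1] = ((-1)·(-1) + (-1)·(-1) + (-1)·(-1) + (3)·(3) + (3)·(3) + (-3)·(-3)) / 5 = 30/5 = 6
  S[X_1,X_2] = ((-1)·(-3) + (-1)·(-2) + (-1)·(0) + (3)·(3) + (3)·(1) + (-3)·(1)) / 5 = 14/5 = 2.8
  S[X_2,X_2] = ((-3)·(-3) + (-2)·(-2) + (0)·(0) + (3)·(3) + (1)·(1) + (1)·(1)) / 5 = 24/5 = 4.8

S is symmetric (S[j,i] = S[i,j]). Assembling:

S = [[6, 2.8],
 [2.8, 4.8]]


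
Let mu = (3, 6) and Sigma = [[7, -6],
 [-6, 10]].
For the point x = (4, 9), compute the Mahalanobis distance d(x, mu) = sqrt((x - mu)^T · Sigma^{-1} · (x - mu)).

Step 1 — centre the observation: (x - mu) = (1, 3).

Step 2 — invert Sigma. det(Sigma) = 7·10 - (-6)² = 34.
  Sigma^{-1} = (1/det) · [[d, -b], [-b, a]] = [[0.2941, 0.1765],
 [0.1765, 0.2059]].

Step 3 — form the quadratic (x - mu)^T · Sigma^{-1} · (x - mu):
  Sigma^{-1} · (x - mu) = (0.8235, 0.7941).
  (x - mu)^T · [Sigma^{-1} · (x - mu)] = (1)·(0.8235) + (3)·(0.7941) = 3.2059.

Step 4 — take square root: d = √(3.2059) ≈ 1.7905.

d(x, mu) = √(3.2059) ≈ 1.7905


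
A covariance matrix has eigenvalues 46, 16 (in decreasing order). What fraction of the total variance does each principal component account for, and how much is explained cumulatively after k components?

Step 1 — total variance = trace(Sigma) = Σ λ_i = 46 + 16 = 62.

Step 2 — fraction explained by component i = λ_i / Σ λ:
  PC1: 46/62 = 0.7419
  PC2: 16/62 = 0.2581

Step 3 — cumulative fraction after k components = (λ_1 + ... + λ_k) / Σ λ:
  k = 1: 46/62 = 0.7419
  k = 2: (46 + 16)/62 = 62/62 = 1

Summary (fraction, with percent):

explained: PC1 0.7419 (74.19%), PC2 0.2581 (25.81%);  cumulative: 0.7419, 1


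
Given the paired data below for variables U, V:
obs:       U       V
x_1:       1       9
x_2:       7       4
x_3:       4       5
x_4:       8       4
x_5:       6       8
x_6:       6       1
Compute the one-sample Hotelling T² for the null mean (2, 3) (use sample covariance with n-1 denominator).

Step 1 — sample mean vector:
  mean(U) = (1 + 7 + 4 + 8 + 6 + 6) / 6 = 32/6 = 5.3333
  mean(V) = (9 + 4 + 5 + 4 + 8 + 1) / 6 = 31/6 = 5.1667
  x̄ = (5.3333, 5.1667),  deviation x̄ - mu_0 = (5.3333, 5.1667) - (2, 3) = (3.3333, 2.1667).

Step 2 — sample covariance matrix, S[i,j] = (1/(n-1)) · Σ_k (x_{k,i} - mean_i) · (x_{k,j} - mean_j), divisor n-1 = 5:
  S[U,U] = ((-4.3333)·(-4.3333) + (1.6667)·(1.6667) + (-1.3333)·(-1.3333) + (2.6667)·(2.6667) + (0.6667)·(0.6667) + (0.6667)·(0.6667)) / 5 = 31.3333/5 = 6.2667
  S[U,V] = ((-4.3333)·(3.8333) + (1.6667)·(-1.1667) + (-1.3333)·(-0.1667) + (2.6667)·(-1.1667) + (0.6667)·(2.8333) + (0.6667)·(-4.1667)) / 5 = -22.3333/5 = -4.4667
  S[V,V] = ((3.8333)·(3.8333) + (-1.1667)·(-1.1667) + (-0.1667)·(-0.1667) + (-1.1667)·(-1.1667) + (2.8333)·(2.8333) + (-4.1667)·(-4.1667)) / 5 = 42.8333/5 = 8.5667
  S = [[6.2667, -4.4667],
 [-4.4667, 8.5667]].

Step 3 — invert S. det(S) = 6.2667·8.5667 - (-4.4667)² = 33.7333.
  S^{-1} = (1/det) · [[d, -b], [-b, a]] = [[0.254, 0.1324],
 [0.1324, 0.1858]].

Step 4 — quadratic form (x̄ - mu_0)^T · S^{-1} · (x̄ - mu_0):
  S^{-1} · (x̄ - mu_0) = (1.1334, 0.8439),
  (x̄ - mu_0)^T · [...] = (3.3333)·(1.1334) + (2.1667)·(0.8439) = 5.6064.

Step 5 — scale by n: T² = 6 · 5.6064 = 33.6383.

T² ≈ 33.6383


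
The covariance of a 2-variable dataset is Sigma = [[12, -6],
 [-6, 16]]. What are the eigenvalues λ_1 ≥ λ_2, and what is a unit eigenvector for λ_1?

Step 1 — characteristic polynomial of 2×2 Sigma:
  det(Sigma - λI) = λ² - trace · λ + det = 0.
  trace = 12 + 16 = 28, det = 12·16 - (-6)² = 156.
Step 2 — discriminant:
  Δ = trace² - 4·det = 784 - 624 = 160.
Step 3 — eigenvalues:
  λ = (trace ± √Δ)/2 = (28 ± 12.6491)/2,
  λ_1 = 20.3246,  λ_2 = 7.6754.

Step 4 — unit eigenvector for λ_1: solve (Sigma - λ_1 I)v = 0. First row:
  (12 - 20.3246)·v_x + (-6)·v_y = 0, i.e. (-8.3246)·v_x + (-6)·v_y = 0,
  so v ∝ (b, λ_1 - a) = (-6, 8.3246); multiply by -1 so the first entry is positive: u = (6, -8.3246).
  ||u|| = √((6)² + (-8.3246)²) = √(105.2982) ≈ 10.2615,
  v_1 = u/||u|| ≈ (0.5847, -0.8112) (||v_1|| = 1).

λ_1 = 20.3246,  λ_2 = 7.6754;  v_1 ≈ (0.5847, -0.8112)


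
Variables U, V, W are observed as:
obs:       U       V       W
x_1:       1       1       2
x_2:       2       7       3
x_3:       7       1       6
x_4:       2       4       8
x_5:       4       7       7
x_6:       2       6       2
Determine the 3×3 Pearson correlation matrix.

Step 1 — column means:
  mean(U) = (1 + 2 + 7 + 2 + 4 + 2) / 6 = 18/6 = 3
  mean(V) = (1 + 7 + 1 + 4 + 7 + 6) / 6 = 26/6 = 4.3333
  mean(W) = (2 + 3 + 6 + 8 + 7 + 2) / 6 = 28/6 = 4.6667

Step 2 — sample variances and covariances s[i,j] = (1/(n-1)) · Σ_k (x_{k,i} - mean_i) · (x_{k,j} - mean_j), with n-1 = 5:
  s[U,U] = ((-2)·(-2) + (-1)·(-1) + (4)·(4) + (-1)·(-1) + (1)·(1) + (-1)·(-1)) / 5 = 24/5 = 4.8
  s[U,V] = ((-2)·(-3.3333) + (-1)·(2.6667) + (4)·(-3.3333) + (-1)·(-0.3333) + (1)·(2.6667) + (-1)·(1.6667)) / 5 = -8/5 = -1.6
  s[U,W] = ((-2)·(-2.6667) + (-1)·(-1.6667) + (4)·(1.3333) + (-1)·(3.3333) + (1)·(2.3333) + (-1)·(-2.6667)) / 5 = 14/5 = 2.8
  s[V,V] = ((-3.3333)·(-3.3333) + (2.6667)·(2.6667) + (-3.3333)·(-3.3333) + (-0.3333)·(-0.3333) + (2.6667)·(2.6667) + (1.6667)·(1.6667)) / 5 = 39.3333/5 = 7.8667
  s[V,W] = ((-3.3333)·(-2.6667) + (2.6667)·(-1.6667) + (-3.3333)·(1.3333) + (-0.3333)·(3.3333) + (2.6667)·(2.3333) + (1.6667)·(-2.6667)) / 5 = 0.6667/5 = 0.1333
  s[W,W] = ((-2.6667)·(-2.6667) + (-1.6667)·(-1.6667) + (1.3333)·(1.3333) + (3.3333)·(3.3333) + (2.3333)·(2.3333) + (-2.6667)·(-2.6667)) / 5 = 35.3333/5 = 7.0667
  Sample standard deviations s_i = √(s[i,i]):
  s(U) = √(4.8) = 2.1909
  s(V) = √(7.8667) = 2.8048
  s(W) = √(7.0667) = 2.6583

Step 3 — r_{ij} = s_{ij} / (s_i · s_j):
  r[U,U] = 1 (diagonal).
  r[U,V] = -1.6 / (2.1909 · 2.8048) = -1.6 / 6.1449 = -0.2604
  r[U,W] = 2.8 / (2.1909 · 2.6583) = 2.8 / 5.8241 = 0.4808
  r[V,V] = 1 (diagonal).
  r[V,W] = 0.1333 / (2.8048 · 2.6583) = 0.1333 / 7.4559 = 0.0179
  r[W,W] = 1 (diagonal).

R is symmetric with unit diagonal. Assembling:

R = [[1, -0.2604, 0.4808],
 [-0.2604, 1, 0.0179],
 [0.4808, 0.0179, 1]]


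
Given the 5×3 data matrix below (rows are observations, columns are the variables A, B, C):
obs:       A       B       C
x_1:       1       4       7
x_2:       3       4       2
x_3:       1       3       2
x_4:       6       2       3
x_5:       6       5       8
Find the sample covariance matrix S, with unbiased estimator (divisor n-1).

Step 1 — column means:
  mean(A) = (1 + 3 + 1 + 6 + 6) / 5 = 17/5 = 3.4
  mean(B) = (4 + 4 + 3 + 2 + 5) / 5 = 18/5 = 3.6
  mean(C) = (7 + 2 + 2 + 3 + 8) / 5 = 22/5 = 4.4

Step 2 — sample covariance S[i,j] = (1/(n-1)) · Σ_k (x_{k,i} - mean_i) · (x_{k,j} - mean_j), with n-1 = 4.
  S[A,A] = ((-2.4)·(-2.4) + (-0.4)·(-0.4) + (-2.4)·(-2.4) + (2.6)·(2.6) + (2.6)·(2.6)) / 4 = 25.2/4 = 6.3
  S[A,B] = ((-2.4)·(0.4) + (-0.4)·(0.4) + (-2.4)·(-0.6) + (2.6)·(-1.6) + (2.6)·(1.4)) / 4 = -0.2/4 = -0.05
  S[A,C] = ((-2.4)·(2.6) + (-0.4)·(-2.4) + (-2.4)·(-2.4) + (2.6)·(-1.4) + (2.6)·(3.6)) / 4 = 6.2/4 = 1.55
  S[B,B] = ((0.4)·(0.4) + (0.4)·(0.4) + (-0.6)·(-0.6) + (-1.6)·(-1.6) + (1.4)·(1.4)) / 4 = 5.2/4 = 1.3
  S[B,C] = ((0.4)·(2.6) + (0.4)·(-2.4) + (-0.6)·(-2.4) + (-1.6)·(-1.4) + (1.4)·(3.6)) / 4 = 8.8/4 = 2.2
  S[C,C] = ((2.6)·(2.6) + (-2.4)·(-2.4) + (-2.4)·(-2.4) + (-1.4)·(-1.4) + (3.6)·(3.6)) / 4 = 33.2/4 = 8.3

S is symmetric (S[j,i] = S[i,j]). Assembling:

S = [[6.3, -0.05, 1.55],
 [-0.05, 1.3, 2.2],
 [1.55, 2.2, 8.3]]


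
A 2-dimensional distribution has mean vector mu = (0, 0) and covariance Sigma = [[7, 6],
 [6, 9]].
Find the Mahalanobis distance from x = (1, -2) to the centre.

Step 1 — centre the observation: (x - mu) = (1, -2).

Step 2 — invert Sigma. det(Sigma) = 7·9 - (6)² = 27.
  Sigma^{-1} = (1/det) · [[d, -b], [-b, a]] = [[0.3333, -0.2222],
 [-0.2222, 0.2593]].

Step 3 — form the quadratic (x - mu)^T · Sigma^{-1} · (x - mu):
  Sigma^{-1} · (x - mu) = (0.7778, -0.7407).
  (x - mu)^T · [Sigma^{-1} · (x - mu)] = (1)·(0.7778) + (-2)·(-0.7407) = 2.2593.

Step 4 — take square root: d = √(2.2593) ≈ 1.5031.

d(x, mu) = √(2.2593) ≈ 1.5031


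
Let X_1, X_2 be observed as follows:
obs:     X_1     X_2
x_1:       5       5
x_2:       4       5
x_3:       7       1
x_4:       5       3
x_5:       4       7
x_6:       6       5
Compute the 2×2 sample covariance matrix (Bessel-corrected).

Step 1 — column means:
  mean(X_1) = (5 + 4 + 7 + 5 + 4 + 6) / 6 = 31/6 = 5.1667
  mean(X_2) = (5 + 5 + 1 + 3 + 7 + 5) / 6 = 26/6 = 4.3333

Step 2 — sample covariance S[i,j] = (1/(n-1)) · Σ_k (x_{k,i} - mean_i) · (x_{k,j} - mean_j), with n-1 = 5.
  S[X_1,X_1] = ((-0.1667)·(-0.1667) + (-1.1667)·(-1.1667) + (1.8333)·(1.8333) + (-0.1667)·(-0.1667) + (-1.1667)·(-1.1667) + (0.8333)·(0.8333)) / 5 = 6.8333/5 = 1.3667
  S[X_1,X_2] = ((-0.1667)·(0.6667) + (-1.1667)·(0.6667) + (1.8333)·(-3.3333) + (-0.1667)·(-1.3333) + (-1.1667)·(2.6667) + (0.8333)·(0.6667)) / 5 = -9.3333/5 = -1.8667
  S[X_2,X_2] = ((0.6667)·(0.6667) + (0.6667)·(0.6667) + (-3.3333)·(-3.3333) + (-1.3333)·(-1.3333) + (2.6667)·(2.6667) + (0.6667)·(0.6667)) / 5 = 21.3333/5 = 4.2667

S is symmetric (S[j,i] = S[i,j]). Assembling:

S = [[1.3667, -1.8667],
 [-1.8667, 4.2667]]


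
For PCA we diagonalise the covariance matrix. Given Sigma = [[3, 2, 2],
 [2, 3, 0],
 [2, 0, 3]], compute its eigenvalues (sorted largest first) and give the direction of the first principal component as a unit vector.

Step 1 — characteristic polynomial p(λ) = det(λI - Sigma) = λ³ - tr·λ² + c_1·λ - det, where tr = trace, c_1 = sum of the principal 2×2 minors, det = det(Sigma):
  tr = 3 + 3 + 3 = 9,
  c_1 = (3·3 - (2)²) + (3·3 - (2)²) + (3·3 - (0)²) = 5 + 5 + 9 = 19,
  det = 3·(3·3 - (0)²) - (2)·((2)·3 - (0)·(2)) + (2)·((2)·(0) - 3·(2)) = 3·(9) - (2)·(6) + (2)·(-6) = 3.
  So p(λ) = λ³ - 9λ² + 19λ - 3.
Step 2 — look for an integer root (rational root theorem: any rational root is an integer divisor of 3). Testing λ = 3:
  p(3) = 27 - 81 + 57 - 3 = 0  ✓
  Dividing out (λ - 3): p(λ) = (λ - 3)(λ² - 6λ + 1).
Step 3 — remaining eigenvalues from the quadratic λ² - 6λ + 1 = 0:
  Δ = 6² - 4·1 = 36 - 4 = 32,  λ = (6 ± √32)/2 = (6 ± 5.6569)/2 ≈ 5.8284 or 0.1716.
  Sorted: λ_1 = 5.8284,  λ_2 = 3,  λ_3 = 0.1716  (check: sum = 9 = tr ✓).

Step 4 — unit eigenvector for λ_1 ≈ 5.8284: v spans the null space of (Sigma - λ_1 I), whose rows are
  r_1 = (-2.8284, 2, 2),  r_2 = (2, -2.8284, 0),  r_3 = (2, 0, -2.8284).
  v is orthogonal to every row, so take v ∝ r_1 × r_2 = ((2)·(0) - (2)·(-2.8284), (2)·(2) - (-2.8284)·(0), (-2.8284)·(-2.8284) - (2)·(2)) ≈ (5.6569, 4, 4).
  Let u = (5.6569, 4, 4).
  ||u|| = √((5.6569)² + (4)² + (4)²) = √(64) ≈ 8,  v_1 = u/||u|| ≈ (0.7071, 0.5, 0.5) (||v_1|| = 1).

λ_1 = 5.8284,  λ_2 = 3,  λ_3 = 0.1716;  v_1 ≈ (0.7071, 0.5, 0.5)


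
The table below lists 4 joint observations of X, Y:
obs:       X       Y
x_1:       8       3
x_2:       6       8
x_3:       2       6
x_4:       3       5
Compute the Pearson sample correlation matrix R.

Step 1 — column means:
  mean(X) = (8 + 6 + 2 + 3) / 4 = 19/4 = 4.75
  mean(Y) = (3 + 8 + 6 + 5) / 4 = 22/4 = 5.5

Step 2 — sample variances and covariances s[i,j] = (1/(n-1)) · Σ_k (x_{k,i} - mean_i) · (x_{k,j} - mean_j), with n-1 = 3:
  s[X,X] = ((3.25)·(3.25) + (1.25)·(1.25) + (-2.75)·(-2.75) + (-1.75)·(-1.75)) / 3 = 22.75/3 = 7.5833
  s[X,Y] = ((3.25)·(-2.5) + (1.25)·(2.5) + (-2.75)·(0.5) + (-1.75)·(-0.5)) / 3 = -5.5/3 = -1.8333
  s[Y,Y] = ((-2.5)·(-2.5) + (2.5)·(2.5) + (0.5)·(0.5) + (-0.5)·(-0.5)) / 3 = 13/3 = 4.3333
  Sample standard deviations s_i = √(s[i,i]):
  s(X) = √(7.5833) = 2.7538
  s(Y) = √(4.3333) = 2.0817

Step 3 — r_{ij} = s_{ij} / (s_i · s_j):
  r[X,X] = 1 (diagonal).
  r[X,Y] = -1.8333 / (2.7538 · 2.0817) = -1.8333 / 5.7325 = -0.3198
  r[Y,Y] = 1 (diagonal).

R is symmetric with unit diagonal. Assembling:

R = [[1, -0.3198],
 [-0.3198, 1]]


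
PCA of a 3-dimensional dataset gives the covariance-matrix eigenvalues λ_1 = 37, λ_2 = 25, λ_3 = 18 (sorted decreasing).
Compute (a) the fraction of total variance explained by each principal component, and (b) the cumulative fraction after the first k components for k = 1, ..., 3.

Step 1 — total variance = trace(Sigma) = Σ λ_i = 37 + 25 + 18 = 80.

Step 2 — fraction explained by component i = λ_i / Σ λ:
  PC1: 37/80 = 0.4625
  PC2: 25/80 = 0.3125
  PC3: 18/80 = 0.225

Step 3 — cumulative fraction after k components = (λ_1 + ... + λ_k) / Σ λ:
  k = 1: 37/80 = 0.4625
  k = 2: (37 + 25)/80 = 62/80 = 0.775
  k = 3: (37 + 25 + 18)/80 = 80/80 = 1

Summary (fraction, with percent):

explained: PC1 0.4625 (46.25%), PC2 0.3125 (31.25%), PC3 0.225 (22.5%);  cumulative: 0.4625, 0.775, 1


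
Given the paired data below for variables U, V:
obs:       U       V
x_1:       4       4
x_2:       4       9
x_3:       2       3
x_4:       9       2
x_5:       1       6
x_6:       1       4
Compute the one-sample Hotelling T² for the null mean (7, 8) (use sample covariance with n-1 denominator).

Step 1 — sample mean vector:
  mean(U) = (4 + 4 + 2 + 9 + 1 + 1) / 6 = 21/6 = 3.5
  mean(V) = (4 + 9 + 3 + 2 + 6 + 4) / 6 = 28/6 = 4.6667
  x̄ = (3.5, 4.6667),  deviation x̄ - mu_0 = (3.5, 4.6667) - (7, 8) = (-3.5, -3.3333).

Step 2 — sample covariance matrix, S[i,j] = (1/(n-1)) · Σ_k (x_{k,i} - mean_i) · (x_{k,j} - mean_j), divisor n-1 = 5:
  S[U,U] = ((0.5)·(0.5) + (0.5)·(0.5) + (-1.5)·(-1.5) + (5.5)·(5.5) + (-2.5)·(-2.5) + (-2.5)·(-2.5)) / 5 = 45.5/5 = 9.1
  S[U,V] = ((0.5)·(-0.6667) + (0.5)·(4.3333) + (-1.5)·(-1.6667) + (5.5)·(-2.6667) + (-2.5)·(1.3333) + (-2.5)·(-0.6667)) / 5 = -12/5 = -2.4
  S[V,V] = ((-0.6667)·(-0.6667) + (4.3333)·(4.3333) + (-1.6667)·(-1.6667) + (-2.6667)·(-2.6667) + (1.3333)·(1.3333) + (-0.6667)·(-0.6667)) / 5 = 31.3333/5 = 6.2667
  S = [[9.1, -2.4],
 [-2.4, 6.2667]].

Step 3 — invert S. det(S) = 9.1·6.2667 - (-2.4)² = 51.2667.
  S^{-1} = (1/det) · [[d, -b], [-b, a]] = [[0.1222, 0.0468],
 [0.0468, 0.1775]].

Step 4 — quadratic form (x̄ - mu_0)^T · S^{-1} · (x̄ - mu_0):
  S^{-1} · (x̄ - mu_0) = (-0.5839, -0.7555),
  (x̄ - mu_0)^T · [...] = (-3.5)·(-0.5839) + (-3.3333)·(-0.7555) = 4.562.

Step 5 — scale by n: T² = 6 · 4.562 = 27.3719.

T² ≈ 27.3719


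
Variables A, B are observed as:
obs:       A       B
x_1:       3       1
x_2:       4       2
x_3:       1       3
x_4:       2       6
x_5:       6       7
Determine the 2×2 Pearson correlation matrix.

Step 1 — column means:
  mean(A) = (3 + 4 + 1 + 2 + 6) / 5 = 16/5 = 3.2
  mean(B) = (1 + 2 + 3 + 6 + 7) / 5 = 19/5 = 3.8

Step 2 — sample variances and covariances s[i,j] = (1/(n-1)) · Σ_k (x_{k,i} - mean_i) · (x_{k,j} - mean_j), with n-1 = 4:
  s[A,A] = ((-0.2)·(-0.2) + (0.8)·(0.8) + (-2.2)·(-2.2) + (-1.2)·(-1.2) + (2.8)·(2.8)) / 4 = 14.8/4 = 3.7
  s[A,B] = ((-0.2)·(-2.8) + (0.8)·(-1.8) + (-2.2)·(-0.8) + (-1.2)·(2.2) + (2.8)·(3.2)) / 4 = 7.2/4 = 1.8
  s[B,B] = ((-2.8)·(-2.8) + (-1.8)·(-1.8) + (-0.8)·(-0.8) + (2.2)·(2.2) + (3.2)·(3.2)) / 4 = 26.8/4 = 6.7
  Sample standard deviations s_i = √(s[i,i]):
  s(A) = √(3.7) = 1.9235
  s(B) = √(6.7) = 2.5884

Step 3 — r_{ij} = s_{ij} / (s_i · s_j):
  r[A,A] = 1 (diagonal).
  r[A,B] = 1.8 / (1.9235 · 2.5884) = 1.8 / 4.979 = 0.3615
  r[B,B] = 1 (diagonal).

R is symmetric with unit diagonal. Assembling:

R = [[1, 0.3615],
 [0.3615, 1]]
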